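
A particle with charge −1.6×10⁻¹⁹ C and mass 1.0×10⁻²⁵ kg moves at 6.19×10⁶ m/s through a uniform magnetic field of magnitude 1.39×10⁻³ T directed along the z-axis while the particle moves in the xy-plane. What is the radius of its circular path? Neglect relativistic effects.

r ≈ 2780 m

The magnetic force provides the centripetal force: |q|vB = mv²/r.
r = mv/(|q|B) = (1.0×10⁻²⁵)(6.19×10⁶)/((1.6×10⁻¹⁹)(1.39×10⁻³)) ≈ 2780 m.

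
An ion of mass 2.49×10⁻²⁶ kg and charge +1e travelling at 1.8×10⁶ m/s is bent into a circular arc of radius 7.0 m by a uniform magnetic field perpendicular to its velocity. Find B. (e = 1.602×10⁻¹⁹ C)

From |q|vB = mv²/r, B = mv/(|q|r).
B = (2.49×10⁻²⁶)(1.8×10⁶)/((1.602×10⁻¹⁹)(7.0)) ≈ 0.040 T.

B ≈ 0.040 T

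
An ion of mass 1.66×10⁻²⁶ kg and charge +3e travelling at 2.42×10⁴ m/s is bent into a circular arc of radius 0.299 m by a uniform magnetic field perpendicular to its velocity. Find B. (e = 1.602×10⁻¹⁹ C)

B ≈ 2.80×10⁻³ T

From |q|vB = mv²/r, B = mv/(|q|r).
B = (1.66×10⁻²⁶)(2.42×10⁴)/((4.806×10⁻¹⁹)(0.299)) ≈ 2.80×10⁻³ T.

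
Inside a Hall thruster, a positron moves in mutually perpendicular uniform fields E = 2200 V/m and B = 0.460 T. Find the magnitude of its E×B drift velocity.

The steady drift has the magnetic force balancing the electric force, so v_d = E/B.
v_d = 2200/0.460 = 4780 m/s.

v_d ≈ 4780 m/s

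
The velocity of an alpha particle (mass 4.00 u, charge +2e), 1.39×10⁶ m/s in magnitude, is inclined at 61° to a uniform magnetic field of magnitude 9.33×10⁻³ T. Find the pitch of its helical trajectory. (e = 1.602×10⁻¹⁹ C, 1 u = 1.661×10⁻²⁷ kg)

v∥ = v cosθ = 1.39×10⁶·cos61° ≈ 6.739×10⁵ m/s.
T = 2πm/(|q|B) = 2π(6.644×10⁻²⁷)/((3.204×10⁻¹⁹)(9.33×10⁻³)) ≈ 1.396×10⁻⁵ s.
pitch = v∥ T = (6.739×10⁵)(1.396×10⁻⁵) ≈ 9.41 m.

p ≈ 9.41 m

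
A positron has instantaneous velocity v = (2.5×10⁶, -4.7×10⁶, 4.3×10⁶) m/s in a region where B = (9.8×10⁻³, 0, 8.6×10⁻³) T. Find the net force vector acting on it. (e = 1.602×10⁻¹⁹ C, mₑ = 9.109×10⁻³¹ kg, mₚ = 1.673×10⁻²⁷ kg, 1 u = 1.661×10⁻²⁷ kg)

v×B = (-4.04×10⁴, 2.06×10⁴, 4.61×10⁴) N/C.
F = q v×B = (1.602×10⁻¹⁹ C)·(-4.04×10⁴, 2.06×10⁴, 4.61×10⁴) = (-6.48×10⁻¹⁵, 3.31×10⁻¹⁵, 7.38×10⁻¹⁵) N.

F ≈ (-6.48×10⁻¹⁵, 3.31×10⁻¹⁵, 7.38×10⁻¹⁵) N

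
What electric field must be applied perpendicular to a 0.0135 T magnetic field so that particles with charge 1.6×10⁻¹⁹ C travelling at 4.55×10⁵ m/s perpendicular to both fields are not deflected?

For straight-line motion qE = qvB, so E = vB.
E = 4.55×10⁵ × 0.0135 = 6140 V/m.

E = 6140 V/m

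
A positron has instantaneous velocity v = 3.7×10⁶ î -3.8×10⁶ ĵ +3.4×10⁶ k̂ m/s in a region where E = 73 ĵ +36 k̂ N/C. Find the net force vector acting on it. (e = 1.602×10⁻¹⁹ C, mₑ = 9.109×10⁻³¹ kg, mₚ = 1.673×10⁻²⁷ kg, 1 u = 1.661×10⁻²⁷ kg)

F ≈ (0, 1.17×10⁻¹⁷, 5.77×10⁻¹⁸) N

Only an electric field acts, so F = qE = (1.602×10⁻¹⁹ C)·(0, 73.0, 36.0) = (0, 1.17×10⁻¹⁷, 5.77×10⁻¹⁸) N.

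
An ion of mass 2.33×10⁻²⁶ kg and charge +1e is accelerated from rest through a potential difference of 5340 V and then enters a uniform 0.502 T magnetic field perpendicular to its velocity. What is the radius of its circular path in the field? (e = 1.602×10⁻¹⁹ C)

Acceleration: |q|V = ½mv² ⇒ v = √(2|q|V/m) = √(2·1.602×10⁻¹⁹·5340/2.33×10⁻²⁶) ≈ 2.710×10⁵ m/s.
In the field: r = mv/(|q|B) = (2.33×10⁻²⁶)(2.710×10⁵)/((1.602×10⁻¹⁹)(0.502)) ≈ 0.0785 m.

r ≈ 0.0785 m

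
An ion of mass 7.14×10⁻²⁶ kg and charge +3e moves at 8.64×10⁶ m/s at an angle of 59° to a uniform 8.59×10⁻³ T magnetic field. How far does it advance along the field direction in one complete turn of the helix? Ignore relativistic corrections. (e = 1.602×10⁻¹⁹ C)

v∥ = v cosθ = 8.64×10⁶·cos59° ≈ 4.450×10⁶ m/s.
T = 2πm/(|q|B) = 2π(7.14×10⁻²⁶)/((4.806×10⁻¹⁹)(8.59×10⁻³)) ≈ 1.087×10⁻⁴ s.
pitch = v∥ T = (4.450×10⁶)(1.087×10⁻⁴) ≈ 484 m.

p ≈ 484 m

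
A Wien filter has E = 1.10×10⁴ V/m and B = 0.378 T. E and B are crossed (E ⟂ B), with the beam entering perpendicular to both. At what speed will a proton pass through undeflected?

Straight-line motion ⇒ electric and magnetic forces cancel, so E = vB.
v = E/B = 1.10×10⁴/0.378 = 2.91×10⁴ m/s.
The result is independent of the particle's charge and mass.

v = 2.91×10⁴ m/s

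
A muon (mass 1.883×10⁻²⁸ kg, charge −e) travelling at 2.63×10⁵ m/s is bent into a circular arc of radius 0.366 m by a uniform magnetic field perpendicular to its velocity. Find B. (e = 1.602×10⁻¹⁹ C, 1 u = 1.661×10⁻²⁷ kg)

B ≈ 8.45×10⁻⁴ T

From |q|vB = mv²/r, B = mv/(|q|r).
B = (1.883×10⁻²⁸)(2.63×10⁵)/((1.602×10⁻¹⁹)(0.366)) ≈ 8.45×10⁻⁴ T.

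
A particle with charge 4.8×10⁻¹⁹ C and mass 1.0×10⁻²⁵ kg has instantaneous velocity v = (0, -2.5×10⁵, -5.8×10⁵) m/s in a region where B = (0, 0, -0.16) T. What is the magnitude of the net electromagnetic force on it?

v×B = (4.00×10⁴, 0, 0) N/C.
F = q v×B = (4.8×10⁻¹⁹ C)·(4.00×10⁴, 0, 0) = (1.92×10⁻¹⁴, 0, 0) N.
|F| = 1.92×10⁻¹⁴ N.

|F| ≈ 1.92×10⁻¹⁴ N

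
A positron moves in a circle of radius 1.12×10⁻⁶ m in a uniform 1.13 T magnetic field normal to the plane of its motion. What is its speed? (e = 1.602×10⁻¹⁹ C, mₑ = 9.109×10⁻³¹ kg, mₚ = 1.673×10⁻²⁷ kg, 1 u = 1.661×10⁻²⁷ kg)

From |q|vB = mv²/r, v = |q|Br/m.
v = (1.602×10⁻¹⁹)(1.13)(1.12×10⁻⁶)/9.109×10⁻³¹ ≈ 2.23×10⁵ m/s.

v ≈ 2.23×10⁵ m/s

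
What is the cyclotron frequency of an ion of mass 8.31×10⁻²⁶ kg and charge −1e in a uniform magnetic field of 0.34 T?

f ≈ 1.0×10⁵ Hz

f = |q|B/(2πm).
f = (1.602×10⁻¹⁹)(0.34)/(2π·8.31×10⁻²⁶) ≈ 1.0×10⁵ Hz.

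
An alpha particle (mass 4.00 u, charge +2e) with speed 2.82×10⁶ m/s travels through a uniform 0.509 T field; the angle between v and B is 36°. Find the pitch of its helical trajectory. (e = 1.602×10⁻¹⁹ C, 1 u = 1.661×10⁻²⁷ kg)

p ≈ 0.584 m

v∥ = v cosθ = 2.82×10⁶·cos36° ≈ 2.281×10⁶ m/s.
T = 2πm/(|q|B) = 2π(6.644×10⁻²⁷)/((3.204×10⁻¹⁹)(0.509)) ≈ 2.560×10⁻⁷ s.
pitch = v∥ T = (2.281×10⁶)(2.560×10⁻⁷) ≈ 0.584 m.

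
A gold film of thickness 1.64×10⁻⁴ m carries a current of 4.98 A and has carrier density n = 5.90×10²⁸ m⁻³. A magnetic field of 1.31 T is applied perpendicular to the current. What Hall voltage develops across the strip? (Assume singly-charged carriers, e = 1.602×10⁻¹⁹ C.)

V_H = IB/(n e t).
V_H = (4.98)(1.31)/((5.90×10²⁸)(1.602×10⁻¹⁹)(1.64×10⁻⁴)) ≈ 4.21×10⁻⁶ V.

V_H ≈ 4.21×10⁻⁶ V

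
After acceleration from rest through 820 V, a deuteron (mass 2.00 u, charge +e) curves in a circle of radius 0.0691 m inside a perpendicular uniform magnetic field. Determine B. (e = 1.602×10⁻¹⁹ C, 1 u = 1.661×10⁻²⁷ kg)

v = √(2|q|V/m) = √(2·1.602×10⁻¹⁹·820/3.322×10⁻²⁷) ≈ 2.812×10⁵ m/s.
B = mv/(|q|r) = (3.322×10⁻²⁷)(2.812×10⁵)/((1.602×10⁻¹⁹)(0.0691)) ≈ 0.0844 T.

B ≈ 0.0844 T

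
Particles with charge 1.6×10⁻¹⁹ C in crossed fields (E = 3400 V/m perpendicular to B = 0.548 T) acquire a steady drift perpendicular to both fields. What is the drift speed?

v_d ≈ 6200 m/s

The steady drift has the magnetic force balancing the electric force, so v_d = E/B.
v_d = 3400/0.548 = 6200 m/s.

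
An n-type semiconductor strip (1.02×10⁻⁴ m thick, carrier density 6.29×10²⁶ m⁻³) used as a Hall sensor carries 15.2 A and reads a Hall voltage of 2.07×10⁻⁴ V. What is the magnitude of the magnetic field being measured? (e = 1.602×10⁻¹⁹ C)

B ≈ 0.140 T

From V_H = IB/(n e t), B = V_H n e t / I.
B = (2.07×10⁻⁴)(6.29×10²⁶)(1.602×10⁻¹⁹)(1.02×10⁻⁴)/15.2 ≈ 0.140 T.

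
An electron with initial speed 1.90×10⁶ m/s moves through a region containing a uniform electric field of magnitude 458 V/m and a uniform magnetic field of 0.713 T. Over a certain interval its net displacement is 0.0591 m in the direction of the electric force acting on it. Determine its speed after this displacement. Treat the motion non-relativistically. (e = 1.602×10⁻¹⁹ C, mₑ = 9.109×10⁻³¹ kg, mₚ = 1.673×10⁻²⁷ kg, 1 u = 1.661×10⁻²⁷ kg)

B does no work; ΔKE = |q|E d.
½mv_f² = ½mv₀² + |q|Ed = ½(9.109×10⁻³¹)(1.90×10⁶)² + (1.602×10⁻¹⁹)(458)(0.0591) ≈ 1.644×10⁻¹⁸ J + 4.336×10⁻¹⁸ J ≈ 5.980×10⁻¹⁸ J.
v_f = √(2·5.980×10⁻¹⁸/9.109×10⁻³¹) ≈ 3.62×10⁶ m/s.

v_f ≈ 3.62×10⁶ m/s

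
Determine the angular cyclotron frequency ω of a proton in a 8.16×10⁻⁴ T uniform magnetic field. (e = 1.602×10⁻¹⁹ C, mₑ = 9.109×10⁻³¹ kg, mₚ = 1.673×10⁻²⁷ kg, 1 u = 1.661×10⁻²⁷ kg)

ω = |q|B/m.
ω = (1.602×10⁻¹⁹)(8.16×10⁻⁴)/1.673×10⁻²⁷ ≈ 7.81×10⁴ rad/s.

ω ≈ 7.81×10⁴ rad/s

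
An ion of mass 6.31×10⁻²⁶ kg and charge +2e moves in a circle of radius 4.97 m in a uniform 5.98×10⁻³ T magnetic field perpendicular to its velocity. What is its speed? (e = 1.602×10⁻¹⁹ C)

v ≈ 1.51×10⁵ m/s

From |q|vB = mv²/r, v = |q|Br/m.
v = (3.204×10⁻¹⁹)(5.98×10⁻³)(4.97)/6.31×10⁻²⁶ ≈ 1.51×10⁵ m/s.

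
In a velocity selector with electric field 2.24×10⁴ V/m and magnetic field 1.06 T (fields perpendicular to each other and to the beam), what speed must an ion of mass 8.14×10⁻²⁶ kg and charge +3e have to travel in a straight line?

v = 2.11×10⁴ m/s

For undeflected motion the electric and magnetic forces balance: qE = qvB.
v = E/B = 2.24×10⁴/1.06 = 2.11×10⁴ m/s.
The result is independent of the particle's charge and mass.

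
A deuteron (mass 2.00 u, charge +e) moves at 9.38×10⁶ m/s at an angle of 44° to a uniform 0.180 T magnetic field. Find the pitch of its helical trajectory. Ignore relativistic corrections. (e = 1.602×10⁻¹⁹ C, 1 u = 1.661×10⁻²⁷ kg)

p ≈ 4.88 m

v∥ = v cosθ = 9.38×10⁶·cos44° ≈ 6.747×10⁶ m/s.
T = 2πm/(|q|B) = 2π(3.322×10⁻²⁷)/((1.602×10⁻¹⁹)(0.180)) ≈ 7.238×10⁻⁷ s.
pitch = v∥ T = (6.747×10⁶)(7.238×10⁻⁷) ≈ 4.88 m.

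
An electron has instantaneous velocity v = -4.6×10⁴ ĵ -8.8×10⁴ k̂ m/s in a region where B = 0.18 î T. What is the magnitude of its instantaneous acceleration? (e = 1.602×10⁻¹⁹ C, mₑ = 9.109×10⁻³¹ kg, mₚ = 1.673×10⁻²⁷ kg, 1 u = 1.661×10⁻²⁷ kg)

v×B = (0, -1.58×10⁴, 8280) N/C.
F = q v×B = (−1.602×10⁻¹⁹ C)·(0, -1.58×10⁴, 8280) = (0, 2.54×10⁻¹⁵, -1.33×10⁻¹⁵) N.
|a| = |F|/m = 2.863×10⁻¹⁵/9.109×10⁻³¹ ≈ 3.14×10¹⁵ m/s².

|a| ≈ 3.14×10¹⁵ m/s²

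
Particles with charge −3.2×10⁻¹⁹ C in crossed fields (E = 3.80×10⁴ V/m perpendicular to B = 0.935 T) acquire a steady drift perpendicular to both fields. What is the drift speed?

v_d ≈ 4.06×10⁴ m/s

In crossed fields the guiding centre drifts at v_d = |E×B|/B² = E/B, independent of charge and mass.
v_d = 3.80×10⁴/0.935 = 4.06×10⁴ m/s.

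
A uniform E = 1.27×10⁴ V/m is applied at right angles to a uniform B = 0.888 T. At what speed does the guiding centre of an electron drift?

v_d ≈ 1.43×10⁴ m/s

In crossed fields the guiding centre drifts at v_d = |E×B|/B² = E/B, independent of charge and mass.
v_d = 1.27×10⁴/0.888 = 1.43×10⁴ m/s.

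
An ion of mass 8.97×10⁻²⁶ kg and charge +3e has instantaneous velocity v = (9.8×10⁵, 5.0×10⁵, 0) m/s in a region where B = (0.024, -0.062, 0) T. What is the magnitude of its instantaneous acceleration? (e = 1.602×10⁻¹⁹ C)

|a| ≈ 3.90×10¹¹ m/s²

v×B = (0, 0, -7.28×10⁴) N/C.
F = q v×B = (4.806×10⁻¹⁹ C)·(0, 0, -7.28×10⁴) = (0, 0, -3.50×10⁻¹⁴) N.
|a| = |F|/m = 3.497×10⁻¹⁴/8.97×10⁻²⁶ ≈ 3.90×10¹¹ m/s².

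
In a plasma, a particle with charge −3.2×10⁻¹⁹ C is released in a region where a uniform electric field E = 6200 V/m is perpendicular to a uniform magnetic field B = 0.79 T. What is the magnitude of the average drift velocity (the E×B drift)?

v_d ≈ 7800 m/s

In crossed fields the guiding centre drifts at v_d = |E×B|/B² = E/B, independent of charge and mass.
v_d = 6200/0.79 = 7800 m/s.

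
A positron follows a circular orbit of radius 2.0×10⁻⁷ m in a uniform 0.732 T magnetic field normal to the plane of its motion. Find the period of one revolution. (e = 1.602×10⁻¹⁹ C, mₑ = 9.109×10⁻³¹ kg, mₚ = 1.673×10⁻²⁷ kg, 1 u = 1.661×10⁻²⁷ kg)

T ≈ 4.88×10⁻¹¹ s

The cyclotron period depends only on m, q, B: T = 2πm/(|q|B).
T = 2π(9.109×10⁻³¹)/((1.602×10⁻¹⁹)(0.732)) ≈ 4.88×10⁻¹¹ s.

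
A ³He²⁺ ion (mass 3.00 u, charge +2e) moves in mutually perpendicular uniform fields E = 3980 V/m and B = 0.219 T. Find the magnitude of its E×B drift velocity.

v_d ≈ 1.82×10⁴ m/s

The steady drift has the magnetic force balancing the electric force, so v_d = E/B.
v_d = 3980/0.219 = 1.82×10⁴ m/s.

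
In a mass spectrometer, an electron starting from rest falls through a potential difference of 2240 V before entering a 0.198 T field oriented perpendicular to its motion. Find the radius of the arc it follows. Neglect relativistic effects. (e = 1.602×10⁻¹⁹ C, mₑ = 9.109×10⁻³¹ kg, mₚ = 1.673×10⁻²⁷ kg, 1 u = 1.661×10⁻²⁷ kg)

r ≈ 8.06×10⁻⁴ m

Acceleration: |q|V = ½mv² ⇒ v = √(2|q|V/m) = √(2·1.602×10⁻¹⁹·2240/9.109×10⁻³¹) ≈ 2.807×10⁷ m/s.
In the field: r = mv/(|q|B) = (9.109×10⁻³¹)(2.807×10⁷)/((1.602×10⁻¹⁹)(0.198)) ≈ 8.06×10⁻⁴ m.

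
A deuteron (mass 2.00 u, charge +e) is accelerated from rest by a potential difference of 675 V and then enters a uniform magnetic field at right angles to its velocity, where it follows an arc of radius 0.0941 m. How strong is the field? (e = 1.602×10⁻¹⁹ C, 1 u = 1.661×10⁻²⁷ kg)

v = √(2|q|V/m) = √(2·1.602×10⁻¹⁹·675/3.322×10⁻²⁷) ≈ 2.552×10⁵ m/s.
B = mv/(|q|r) = (3.322×10⁻²⁷)(2.552×10⁵)/((1.602×10⁻¹⁹)(0.0941)) ≈ 0.0562 T.

B ≈ 0.0562 T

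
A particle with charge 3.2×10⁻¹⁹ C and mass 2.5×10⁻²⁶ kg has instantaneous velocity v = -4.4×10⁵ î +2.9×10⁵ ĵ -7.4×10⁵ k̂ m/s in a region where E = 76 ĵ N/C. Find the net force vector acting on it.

F ≈ (0, 2.43×10⁻¹⁷, 0) N

Only an electric field acts, so F = qE = (3.2×10⁻¹⁹ C)·(0, 76.0, 0) = (0, 2.43×10⁻¹⁷, 0) N.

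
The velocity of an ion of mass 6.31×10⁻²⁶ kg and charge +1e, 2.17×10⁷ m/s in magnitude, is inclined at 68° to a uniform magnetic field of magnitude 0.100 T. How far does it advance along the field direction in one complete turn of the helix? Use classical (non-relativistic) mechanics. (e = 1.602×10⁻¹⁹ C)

v∥ = v cosθ = 2.17×10⁷·cos68° ≈ 8.129×10⁶ m/s.
T = 2πm/(|q|B) = 2π(6.31×10⁻²⁶)/((1.602×10⁻¹⁹)(0.100)) ≈ 2.475×10⁻⁵ s.
pitch = v∥ T = (8.129×10⁶)(2.475×10⁻⁵) ≈ 201 m.

p ≈ 201 m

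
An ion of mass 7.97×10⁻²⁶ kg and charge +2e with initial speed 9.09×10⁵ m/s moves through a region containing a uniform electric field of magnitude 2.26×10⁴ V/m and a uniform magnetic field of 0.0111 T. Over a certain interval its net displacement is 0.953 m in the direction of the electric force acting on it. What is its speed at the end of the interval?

v_f ≈ 1.00×10⁶ m/s

B does no work; ΔKE = |q|E d.
½mv_f² = ½mv₀² + |q|Ed = ½(7.97×10⁻²⁶)(9.09×10⁵)² + (3.204×10⁻¹⁹)(2.26×10⁴)(0.953) ≈ 3.293×10⁻¹⁴ J + 6.901×10⁻¹⁵ J ≈ 3.983×10⁻¹⁴ J.
v_f = √(2·3.983×10⁻¹⁴/7.97×10⁻²⁶) ≈ 1.00×10⁶ m/s.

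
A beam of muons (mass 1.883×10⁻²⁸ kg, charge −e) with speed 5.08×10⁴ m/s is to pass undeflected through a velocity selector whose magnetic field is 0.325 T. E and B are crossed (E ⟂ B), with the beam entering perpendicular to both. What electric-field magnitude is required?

E = 1.65×10⁴ V/m

For straight-line motion qE = qvB, so E = vB.
E = 5.08×10⁴ × 0.325 = 1.65×10⁴ V/m.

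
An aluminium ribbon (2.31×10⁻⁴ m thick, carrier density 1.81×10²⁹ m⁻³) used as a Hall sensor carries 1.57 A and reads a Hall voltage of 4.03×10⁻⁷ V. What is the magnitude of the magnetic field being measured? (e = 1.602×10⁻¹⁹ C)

B ≈ 1.72 T

From V_H = IB/(n e t), B = V_H n e t / I.
B = (4.03×10⁻⁷)(1.81×10²⁹)(1.602×10⁻¹⁹)(2.31×10⁻⁴)/1.57 ≈ 1.72 T.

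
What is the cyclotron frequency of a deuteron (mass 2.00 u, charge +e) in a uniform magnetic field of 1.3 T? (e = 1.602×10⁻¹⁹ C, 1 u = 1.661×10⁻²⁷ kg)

f ≈ 1.0×10⁷ Hz

f = |q|B/(2πm).
f = (1.602×10⁻¹⁹)(1.3)/(2π·3.322×10⁻²⁷) ≈ 1.0×10⁷ Hz.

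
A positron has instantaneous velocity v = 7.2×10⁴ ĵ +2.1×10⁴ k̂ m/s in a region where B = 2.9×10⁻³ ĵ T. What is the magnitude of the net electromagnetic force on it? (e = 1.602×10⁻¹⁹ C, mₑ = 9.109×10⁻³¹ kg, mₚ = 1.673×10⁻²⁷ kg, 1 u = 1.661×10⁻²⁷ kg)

|F| ≈ 9.76×10⁻¹⁸ N

v×B = (-60.9, 0, 0) N/C.
F = q v×B = (1.602×10⁻¹⁹ C)·(-60.9, 0, 0) = (-9.76×10⁻¹⁸, 0, 0) N.
|F| = 9.76×10⁻¹⁸ N.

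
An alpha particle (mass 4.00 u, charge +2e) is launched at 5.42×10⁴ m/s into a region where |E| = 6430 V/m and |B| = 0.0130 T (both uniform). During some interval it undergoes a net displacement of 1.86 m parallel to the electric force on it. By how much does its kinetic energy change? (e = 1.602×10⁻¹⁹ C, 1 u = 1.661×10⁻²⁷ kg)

ΔKE ≈ 3.83×10⁻¹⁵ J

The magnetic force is always ⟂ v and does no work; only the electric force changes KE.
ΔKE = F_E · d = |q|E d = (3.204×10⁻¹⁹)(6430)(1.86) ≈ 3.83×10⁻¹⁵ J.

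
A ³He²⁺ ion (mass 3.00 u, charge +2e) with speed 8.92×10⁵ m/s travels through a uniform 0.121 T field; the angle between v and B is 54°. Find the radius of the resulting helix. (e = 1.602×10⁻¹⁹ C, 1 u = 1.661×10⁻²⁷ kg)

r ≈ 0.0928 m

v⊥ = v sinθ = 8.92×10⁵·sin54° ≈ 7.216×10⁵ m/s.
r = m v⊥/(|q|B) = (4.983×10⁻²⁷)(7.216×10⁵)/((3.204×10⁻¹⁹)(0.121)) ≈ 0.0928 m.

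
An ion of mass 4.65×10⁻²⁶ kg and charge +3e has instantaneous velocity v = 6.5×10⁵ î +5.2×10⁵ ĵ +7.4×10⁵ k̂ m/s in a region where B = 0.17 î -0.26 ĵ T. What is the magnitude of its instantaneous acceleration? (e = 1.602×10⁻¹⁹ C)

|a| ≈ 3.57×10¹² m/s²

v×B = (1.92×10⁵, 1.26×10⁵, -2.57×10⁵) N/C.
F = q v×B = (4.806×10⁻¹⁹ C)·(1.92×10⁵, 1.26×10⁵, -2.57×10⁵) = (9.25×10⁻¹⁴, 6.05×10⁻¹⁴, -1.24×10⁻¹³) N.
|a| = |F|/m = 1.659×10⁻¹³/4.65×10⁻²⁶ ≈ 3.57×10¹² m/s².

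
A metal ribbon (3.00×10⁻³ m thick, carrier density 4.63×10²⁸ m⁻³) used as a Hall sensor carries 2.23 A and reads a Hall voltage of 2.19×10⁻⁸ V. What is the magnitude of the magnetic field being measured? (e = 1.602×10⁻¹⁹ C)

B ≈ 0.219 T

From V_H = IB/(n e t), B = V_H n e t / I.
B = (2.19×10⁻⁸)(4.63×10²⁸)(1.602×10⁻¹⁹)(3.00×10⁻³)/2.23 ≈ 0.219 T.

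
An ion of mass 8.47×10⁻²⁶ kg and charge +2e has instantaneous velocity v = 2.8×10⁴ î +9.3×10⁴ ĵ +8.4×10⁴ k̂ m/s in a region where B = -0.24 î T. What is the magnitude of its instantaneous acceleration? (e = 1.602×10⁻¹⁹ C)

|a| ≈ 1.14×10¹¹ m/s²

v×B = (0, -2.02×10⁴, 2.23×10⁴) N/C.
F = q v×B = (3.204×10⁻¹⁹ C)·(0, -2.02×10⁴, 2.23×10⁴) = (0, -6.46×10⁻¹⁵, 7.15×10⁻¹⁵) N.
|a| = |F|/m = 9.637×10⁻¹⁵/8.47×10⁻²⁶ ≈ 1.14×10¹¹ m/s².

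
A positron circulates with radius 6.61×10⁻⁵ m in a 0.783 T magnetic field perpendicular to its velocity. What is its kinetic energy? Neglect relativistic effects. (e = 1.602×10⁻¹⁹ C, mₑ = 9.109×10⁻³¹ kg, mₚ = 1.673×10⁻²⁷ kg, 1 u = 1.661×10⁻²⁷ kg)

v = |q|Br/m, then KE = ½mv² = (qBr)²/(2m).
v = (1.602×10⁻¹⁹)(0.783)(6.61×10⁻⁵)/9.109×10⁻³¹ ≈ 9.102×10⁶ m/s.
KE = ½(9.109×10⁻³¹)(9.102×10⁶)² ≈ 3.77×10⁻¹⁷ J.

KE ≈ 3.77×10⁻¹⁷ J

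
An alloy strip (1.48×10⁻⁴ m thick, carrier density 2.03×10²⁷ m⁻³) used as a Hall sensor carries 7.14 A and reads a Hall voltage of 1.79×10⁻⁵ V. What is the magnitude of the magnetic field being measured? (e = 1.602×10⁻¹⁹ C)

From V_H = IB/(n e t), B = V_H n e t / I.
B = (1.79×10⁻⁵)(2.03×10²⁷)(1.602×10⁻¹⁹)(1.48×10⁻⁴)/7.14 ≈ 0.121 T.

B ≈ 0.121 T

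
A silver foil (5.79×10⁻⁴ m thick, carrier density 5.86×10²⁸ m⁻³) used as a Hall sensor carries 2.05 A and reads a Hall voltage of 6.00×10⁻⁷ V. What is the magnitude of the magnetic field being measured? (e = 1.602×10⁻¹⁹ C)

B ≈ 1.59 T

From V_H = IB/(n e t), B = V_H n e t / I.
B = (6.00×10⁻⁷)(5.86×10²⁸)(1.602×10⁻¹⁹)(5.79×10⁻⁴)/2.05 ≈ 1.59 T.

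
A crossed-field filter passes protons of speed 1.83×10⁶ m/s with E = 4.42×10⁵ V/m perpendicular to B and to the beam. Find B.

B = 0.242 T

Balance of forces in the selector: qE = qvB ⇒ B = E/v.
B = 4.42×10⁵/1.83×10⁶ = 0.242 T.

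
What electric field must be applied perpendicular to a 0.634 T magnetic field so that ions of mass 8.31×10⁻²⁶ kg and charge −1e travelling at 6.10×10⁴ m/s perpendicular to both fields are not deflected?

E = 3.87×10⁴ V/m

For straight-line motion qE = qvB, so E = vB.
E = 6.10×10⁴ × 0.634 = 3.87×10⁴ V/m.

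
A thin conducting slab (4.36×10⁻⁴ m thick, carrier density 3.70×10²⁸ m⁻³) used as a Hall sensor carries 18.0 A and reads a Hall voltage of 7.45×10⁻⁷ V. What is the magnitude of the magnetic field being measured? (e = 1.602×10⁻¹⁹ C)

B ≈ 0.107 T

From V_H = IB/(n e t), B = V_H n e t / I.
B = (7.45×10⁻⁷)(3.70×10²⁸)(1.602×10⁻¹⁹)(4.36×10⁻⁴)/18.0 ≈ 0.107 T.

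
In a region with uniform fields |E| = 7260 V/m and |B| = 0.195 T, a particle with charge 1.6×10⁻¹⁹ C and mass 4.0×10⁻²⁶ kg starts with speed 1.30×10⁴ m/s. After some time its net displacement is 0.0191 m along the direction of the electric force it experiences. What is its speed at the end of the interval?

v_f ≈ 3.58×10⁴ m/s

B does no work; ΔKE = |q|E d.
½mv_f² = ½mv₀² + |q|Ed = ½(4.0×10⁻²⁶)(1.30×10⁴)² + (1.6×10⁻¹⁹)(7260)(0.0191) ≈ 3.380×10⁻¹⁸ J + 2.219×10⁻¹⁷ J ≈ 2.557×10⁻¹⁷ J.
v_f = √(2·2.557×10⁻¹⁷/4.0×10⁻²⁶) ≈ 3.58×10⁴ m/s.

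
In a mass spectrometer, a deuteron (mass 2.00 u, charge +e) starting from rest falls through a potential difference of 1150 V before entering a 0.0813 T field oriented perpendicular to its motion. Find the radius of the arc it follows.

r ≈ 0.0849 m

Acceleration: |q|V = ½mv² ⇒ v = √(2|q|V/m) = √(2·1.602×10⁻¹⁹·1150/3.322×10⁻²⁷) ≈ 3.330×10⁵ m/s.
In the field: r = mv/(|q|B) = (3.322×10⁻²⁷)(3.330×10⁵)/((1.602×10⁻¹⁹)(0.0813)) ≈ 0.0849 m.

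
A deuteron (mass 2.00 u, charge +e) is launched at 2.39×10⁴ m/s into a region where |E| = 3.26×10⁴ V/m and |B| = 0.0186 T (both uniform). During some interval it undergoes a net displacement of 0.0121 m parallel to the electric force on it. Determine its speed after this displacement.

v_f ≈ 1.97×10⁵ m/s

B does no work; ΔKE = |q|E d.
½mv_f² = ½mv₀² + |q|Ed = ½(3.322×10⁻²⁷)(2.39×10⁴)² + (1.602×10⁻¹⁹)(3.26×10⁴)(0.0121) ≈ 9.488×10⁻¹⁹ J + 6.319×10⁻¹⁷ J ≈ 6.414×10⁻¹⁷ J.
v_f = √(2·6.414×10⁻¹⁷/3.322×10⁻²⁷) ≈ 1.97×10⁵ m/s.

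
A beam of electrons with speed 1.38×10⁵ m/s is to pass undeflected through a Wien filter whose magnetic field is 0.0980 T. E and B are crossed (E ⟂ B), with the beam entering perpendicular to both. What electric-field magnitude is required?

For straight-line motion qE = qvB, so E = vB.
E = 1.38×10⁵ × 0.0980 = 1.35×10⁴ V/m.

E = 1.35×10⁴ V/m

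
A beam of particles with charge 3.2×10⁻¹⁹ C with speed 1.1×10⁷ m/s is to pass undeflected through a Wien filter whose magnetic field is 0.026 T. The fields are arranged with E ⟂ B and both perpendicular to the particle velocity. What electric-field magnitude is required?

For straight-line motion qE = qvB, so E = vB.
E = 1.1×10⁷ × 0.026 = 2.9×10⁵ V/m.

E = 2.9×10⁵ V/m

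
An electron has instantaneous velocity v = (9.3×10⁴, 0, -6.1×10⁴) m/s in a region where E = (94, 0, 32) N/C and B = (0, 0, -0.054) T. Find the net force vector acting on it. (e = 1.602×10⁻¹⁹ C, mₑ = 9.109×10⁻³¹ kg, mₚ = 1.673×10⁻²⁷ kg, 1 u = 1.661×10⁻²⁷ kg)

v×B = (0, 5020, 0) N/C.
E + v×B = (94.0, 5020, 32.0) N/C.
F = q(E + v×B) = (−1.602×10⁻¹⁹ C)·(94.0, 5020, 32.0) = (-1.51×10⁻¹⁷, -8.05×10⁻¹⁶, -5.13×10⁻¹⁸) N.

F ≈ (-1.51×10⁻¹⁷, -8.05×10⁻¹⁶, -5.13×10⁻¹⁸) N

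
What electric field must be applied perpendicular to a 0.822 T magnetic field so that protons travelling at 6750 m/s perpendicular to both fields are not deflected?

For straight-line motion qE = qvB, so E = vB.
E = 6750 × 0.822 = 5550 V/m.

E = 5550 V/m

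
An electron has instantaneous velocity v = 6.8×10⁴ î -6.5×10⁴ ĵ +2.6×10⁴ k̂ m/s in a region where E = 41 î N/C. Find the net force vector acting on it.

F ≈ (-6.57×10⁻¹⁸, 0, 0) N

Only an electric field acts, so F = qE = (−1.602×10⁻¹⁹ C)·(41.0, 0, 0) = (-6.57×10⁻¹⁸, 0, 0) N.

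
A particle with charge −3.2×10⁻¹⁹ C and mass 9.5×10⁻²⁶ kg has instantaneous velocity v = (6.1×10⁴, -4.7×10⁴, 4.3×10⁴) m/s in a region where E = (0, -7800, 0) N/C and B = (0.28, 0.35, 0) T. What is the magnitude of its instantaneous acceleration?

v×B = (-1.50×10⁴, 1.20×10⁴, 3.45×10⁴) N/C.
E + v×B = (-1.50×10⁴, 4240, 3.45×10⁴) N/C.
F = q(E + v×B) = (−3.2×10⁻¹⁹ C)·(-1.50×10⁴, 4240, 3.45×10⁴) = (4.82×10⁻¹⁵, -1.36×10⁻¹⁵, -1.10×10⁻¹⁴) N.
|a| = |F|/m = 1.212×10⁻¹⁴/9.5×10⁻²⁶ ≈ 1.28×10¹¹ m/s².

|a| ≈ 1.28×10¹¹ m/s²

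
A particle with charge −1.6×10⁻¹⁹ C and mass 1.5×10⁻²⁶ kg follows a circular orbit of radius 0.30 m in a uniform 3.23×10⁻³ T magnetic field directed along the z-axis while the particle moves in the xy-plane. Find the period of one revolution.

T ≈ 1.82×10⁻⁴ s

The cyclotron period depends only on m, q, B: T = 2πm/(|q|B).
T = 2π(1.5×10⁻²⁶)/((1.6×10⁻¹⁹)(3.23×10⁻³)) ≈ 1.82×10⁻⁴ s.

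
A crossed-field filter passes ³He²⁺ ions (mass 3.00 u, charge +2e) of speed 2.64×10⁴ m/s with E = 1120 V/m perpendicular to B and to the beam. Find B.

Balance of forces in the selector: qE = qvB ⇒ B = E/v.
B = 1120/2.64×10⁴ = 0.0424 T.

B = 0.0424 T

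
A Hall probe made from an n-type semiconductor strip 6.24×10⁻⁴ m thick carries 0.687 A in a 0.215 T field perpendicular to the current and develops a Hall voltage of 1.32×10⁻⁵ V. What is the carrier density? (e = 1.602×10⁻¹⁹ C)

n ≈ 1.12×10²⁶ m⁻³

From V_H = IB/(n e t), n = IB/(V_H e t).
n = (0.687)(0.215)/((1.32×10⁻⁵)(1.602×10⁻¹⁹)(6.24×10⁻⁴)) ≈ 1.12×10²⁶ m⁻³.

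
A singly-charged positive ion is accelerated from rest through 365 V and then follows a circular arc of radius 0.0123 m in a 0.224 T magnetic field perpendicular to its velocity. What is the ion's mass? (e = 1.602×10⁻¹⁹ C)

m ≈ 1.67×10⁻²⁷ kg

Combine |q|V = ½mv² and r = mv/(|q|B): eliminate v to get m = qB²r²/(2V).
m = (1.602×10⁻¹⁹)(0.224)²(0.0123)²/(2·365) ≈ 1.67×10⁻²⁷ kg.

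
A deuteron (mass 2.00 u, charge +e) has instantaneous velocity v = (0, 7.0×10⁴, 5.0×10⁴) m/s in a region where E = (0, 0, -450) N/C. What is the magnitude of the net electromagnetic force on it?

|F| ≈ 7.21×10⁻¹⁷ N

Only an electric field acts, so F = qE = (1.602×10⁻¹⁹ C)·(0, 0, -450) = (0, 0, -7.21×10⁻¹⁷) N.
|F| = 7.21×10⁻¹⁷ N.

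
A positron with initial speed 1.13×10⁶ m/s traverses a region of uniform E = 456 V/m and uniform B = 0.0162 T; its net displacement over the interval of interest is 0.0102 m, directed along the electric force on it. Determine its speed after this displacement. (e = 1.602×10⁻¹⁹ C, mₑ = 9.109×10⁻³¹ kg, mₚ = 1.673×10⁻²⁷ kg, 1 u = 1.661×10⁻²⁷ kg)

v_f ≈ 1.71×10⁶ m/s

B does no work; ΔKE = |q|E d.
½mv_f² = ½mv₀² + |q|Ed = ½(9.109×10⁻³¹)(1.13×10⁶)² + (1.602×10⁻¹⁹)(456)(0.0102) ≈ 5.816×10⁻¹⁹ J + 7.451×10⁻¹⁹ J ≈ 1.327×10⁻¹⁸ J.
v_f = √(2·1.327×10⁻¹⁸/9.109×10⁻³¹) ≈ 1.71×10⁶ m/s.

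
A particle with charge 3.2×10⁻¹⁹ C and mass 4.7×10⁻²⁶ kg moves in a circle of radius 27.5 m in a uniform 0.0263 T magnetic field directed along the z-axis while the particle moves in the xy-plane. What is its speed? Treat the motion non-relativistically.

From |q|vB = mv²/r, v = |q|Br/m.
v = (3.2×10⁻¹⁹)(0.0263)(27.5)/4.7×10⁻²⁶ ≈ 4.92×10⁶ m/s.

v ≈ 4.92×10⁶ m/s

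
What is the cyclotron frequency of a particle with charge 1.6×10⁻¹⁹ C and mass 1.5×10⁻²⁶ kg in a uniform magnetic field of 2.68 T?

f ≈ 4.55×10⁶ Hz

f = |q|B/(2πm).
f = (1.6×10⁻¹⁹)(2.68)/(2π·1.5×10⁻²⁶) ≈ 4.55×10⁶ Hz.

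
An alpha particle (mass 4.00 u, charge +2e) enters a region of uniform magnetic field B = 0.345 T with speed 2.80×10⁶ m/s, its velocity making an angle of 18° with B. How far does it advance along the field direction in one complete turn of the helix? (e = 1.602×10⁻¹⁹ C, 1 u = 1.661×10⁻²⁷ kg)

v∥ = v cosθ = 2.80×10⁶·cos18° ≈ 2.663×10⁶ m/s.
T = 2πm/(|q|B) = 2π(6.644×10⁻²⁷)/((3.204×10⁻¹⁹)(0.345)) ≈ 3.777×10⁻⁷ s.
pitch = v∥ T = (2.663×10⁶)(3.777×10⁻⁷) ≈ 1.01 m.

p ≈ 1.01 m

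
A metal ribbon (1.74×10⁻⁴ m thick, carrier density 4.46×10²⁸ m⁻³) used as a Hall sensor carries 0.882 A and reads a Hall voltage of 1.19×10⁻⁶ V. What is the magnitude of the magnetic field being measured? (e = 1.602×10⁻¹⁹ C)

From V_H = IB/(n e t), B = V_H n e t / I.
B = (1.19×10⁻⁶)(4.46×10²⁸)(1.602×10⁻¹⁹)(1.74×10⁻⁴)/0.882 ≈ 1.68 T.

B ≈ 1.68 T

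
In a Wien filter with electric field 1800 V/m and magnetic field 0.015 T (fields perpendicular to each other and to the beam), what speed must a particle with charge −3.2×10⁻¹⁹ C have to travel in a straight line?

Straight-line motion ⇒ electric and magnetic forces cancel, so E = vB.
v = E/B = 1800/0.015 = 1.2×10⁵ m/s.
The result is independent of the particle's charge and mass.

v = 1.2×10⁵ m/s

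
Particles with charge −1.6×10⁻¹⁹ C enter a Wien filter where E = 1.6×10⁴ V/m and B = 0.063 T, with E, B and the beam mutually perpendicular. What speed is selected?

v = 2.5×10⁵ m/s

Zero net Lorentz force requires |qE| = |q v×B|, i.e. E = vB.
v = E/B = 1.6×10⁴/0.063 = 2.5×10⁵ m/s.
The result is independent of the particle's charge and mass.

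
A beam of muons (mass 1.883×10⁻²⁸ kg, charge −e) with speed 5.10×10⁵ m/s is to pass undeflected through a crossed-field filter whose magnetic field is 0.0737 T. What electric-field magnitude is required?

E = 3.76×10⁴ V/m

For straight-line motion qE = qvB, so E = vB.
E = 5.10×10⁵ × 0.0737 = 3.76×10⁴ V/m.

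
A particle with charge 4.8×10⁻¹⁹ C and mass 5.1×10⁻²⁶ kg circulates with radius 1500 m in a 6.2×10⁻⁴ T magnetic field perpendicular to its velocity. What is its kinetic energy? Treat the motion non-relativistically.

v = |q|Br/m, then KE = ½mv² = (qBr)²/(2m).
v = (4.8×10⁻¹⁹)(6.2×10⁻⁴)(1500)/5.1×10⁻²⁶ ≈ 8.753×10⁶ m/s.
KE = ½(5.1×10⁻²⁶)(8.753×10⁶)² ≈ 2.0×10⁻¹² J = 1.2×10⁷ eV.

KE ≈ 1.2×10⁷ eV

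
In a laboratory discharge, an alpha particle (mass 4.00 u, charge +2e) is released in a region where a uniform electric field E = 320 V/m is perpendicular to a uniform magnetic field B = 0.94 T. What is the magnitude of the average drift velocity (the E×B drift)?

In crossed fields the guiding centre drifts at v_d = |E×B|/B² = E/B, independent of charge and mass.
v_d = 320/0.94 = 340 m/s.

v_d ≈ 340 m/s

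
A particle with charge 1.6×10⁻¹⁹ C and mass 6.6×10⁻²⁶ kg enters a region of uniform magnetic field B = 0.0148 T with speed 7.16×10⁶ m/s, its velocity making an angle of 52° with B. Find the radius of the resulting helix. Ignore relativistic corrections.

v⊥ = v sinθ = 7.16×10⁶·sin52° ≈ 5.642×10⁶ m/s.
r = m v⊥/(|q|B) = (6.6×10⁻²⁶)(5.642×10⁶)/((1.6×10⁻¹⁹)(0.0148)) ≈ 157 m.

r ≈ 157 m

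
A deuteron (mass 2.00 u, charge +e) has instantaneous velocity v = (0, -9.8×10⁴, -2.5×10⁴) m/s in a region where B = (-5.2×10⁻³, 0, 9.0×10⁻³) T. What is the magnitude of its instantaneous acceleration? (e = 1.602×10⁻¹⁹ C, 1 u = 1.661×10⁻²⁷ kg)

v×B = (-882, 130, -510) N/C.
F = q v×B = (1.602×10⁻¹⁹ C)·(-882, 130, -510) = (-1.41×10⁻¹⁶, 2.08×10⁻¹⁷, -8.16×10⁻¹⁷) N.
|a| = |F|/m = 1.645×10⁻¹⁶/3.322×10⁻²⁷ ≈ 4.95×10¹⁰ m/s².

|a| ≈ 4.95×10¹⁰ m/s²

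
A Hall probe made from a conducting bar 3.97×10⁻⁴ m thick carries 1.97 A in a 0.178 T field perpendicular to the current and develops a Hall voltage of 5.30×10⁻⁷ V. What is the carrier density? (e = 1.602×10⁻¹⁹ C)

From V_H = IB/(n e t), n = IB/(V_H e t).
n = (1.97)(0.178)/((5.30×10⁻⁷)(1.602×10⁻¹⁹)(3.97×10⁻⁴)) ≈ 1.04×10²⁸ m⁻³.

n ≈ 1.04×10²⁸ m⁻³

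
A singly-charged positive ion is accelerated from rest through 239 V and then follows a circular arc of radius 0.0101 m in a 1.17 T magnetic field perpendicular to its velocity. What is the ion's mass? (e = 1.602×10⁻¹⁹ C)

Combine |q|V = ½mv² and r = mv/(|q|B): eliminate v to get m = qB²r²/(2V).
m = (1.602×10⁻¹⁹)(1.17)²(0.0101)²/(2·239) ≈ 4.68×10⁻²⁶ kg.

m ≈ 4.68×10⁻²⁶ kg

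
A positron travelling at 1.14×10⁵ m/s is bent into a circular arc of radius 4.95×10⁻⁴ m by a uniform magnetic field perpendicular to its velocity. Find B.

B ≈ 1.31×10⁻³ T

From |q|vB = mv²/r, B = mv/(|q|r).
B = (9.109×10⁻³¹)(1.14×10⁵)/((1.602×10⁻¹⁹)(4.95×10⁻⁴)) ≈ 1.31×10⁻³ T.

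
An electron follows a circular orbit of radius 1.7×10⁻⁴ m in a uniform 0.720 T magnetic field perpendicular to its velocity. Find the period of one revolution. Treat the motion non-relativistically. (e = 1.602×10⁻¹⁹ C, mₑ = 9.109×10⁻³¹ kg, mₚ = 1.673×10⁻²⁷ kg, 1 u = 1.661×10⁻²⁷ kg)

The cyclotron period depends only on m, q, B: T = 2πm/(|q|B).
T = 2π(9.109×10⁻³¹)/((1.602×10⁻¹⁹)(0.720)) ≈ 4.96×10⁻¹¹ s.

T ≈ 4.96×10⁻¹¹ s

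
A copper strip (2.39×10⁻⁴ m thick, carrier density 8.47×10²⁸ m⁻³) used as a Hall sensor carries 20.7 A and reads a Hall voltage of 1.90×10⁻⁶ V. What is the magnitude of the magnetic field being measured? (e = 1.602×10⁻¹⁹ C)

B ≈ 0.298 T

From V_H = IB/(n e t), B = V_H n e t / I.
B = (1.90×10⁻⁶)(8.47×10²⁸)(1.602×10⁻¹⁹)(2.39×10⁻⁴)/20.7 ≈ 0.298 T.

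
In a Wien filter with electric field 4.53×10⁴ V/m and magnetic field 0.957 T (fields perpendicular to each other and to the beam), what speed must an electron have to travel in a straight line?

Straight-line motion ⇒ electric and magnetic forces cancel, so E = vB.
v = E/B = 4.53×10⁴/0.957 = 4.73×10⁴ m/s.

v = 4.73×10⁴ m/s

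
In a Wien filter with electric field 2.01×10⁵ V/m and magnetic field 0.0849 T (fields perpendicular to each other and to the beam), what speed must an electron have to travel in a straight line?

v = 2.37×10⁶ m/s

Zero net Lorentz force requires |qE| = |q v×B|, i.e. E = vB.
v = E/B = 2.01×10⁵/0.0849 = 2.37×10⁶ m/s.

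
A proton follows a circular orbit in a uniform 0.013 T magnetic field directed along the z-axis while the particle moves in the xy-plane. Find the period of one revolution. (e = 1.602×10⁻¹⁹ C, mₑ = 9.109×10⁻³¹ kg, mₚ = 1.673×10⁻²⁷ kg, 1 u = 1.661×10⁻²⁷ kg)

The cyclotron period depends only on m, q, B: T = 2πm/(|q|B).
T = 2π(1.673×10⁻²⁷)/((1.602×10⁻¹⁹)(0.013)) ≈ 5.0×10⁻⁶ s.

T ≈ 5.0×10⁻⁶ s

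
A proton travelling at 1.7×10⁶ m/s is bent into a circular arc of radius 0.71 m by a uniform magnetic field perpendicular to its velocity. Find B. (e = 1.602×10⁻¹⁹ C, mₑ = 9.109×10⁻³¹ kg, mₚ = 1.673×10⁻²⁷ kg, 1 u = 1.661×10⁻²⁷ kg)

From |q|vB = mv²/r, B = mv/(|q|r).
B = (1.673×10⁻²⁷)(1.7×10⁶)/((1.602×10⁻¹⁹)(0.71)) ≈ 0.025 T.

B ≈ 0.025 T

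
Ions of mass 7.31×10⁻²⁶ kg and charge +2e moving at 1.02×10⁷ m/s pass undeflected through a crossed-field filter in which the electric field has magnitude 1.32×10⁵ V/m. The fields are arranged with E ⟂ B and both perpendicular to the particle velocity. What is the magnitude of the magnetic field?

B = 0.0129 T

Balance of forces in the selector: qE = qvB ⇒ B = E/v.
B = 1.32×10⁵/1.02×10⁷ = 0.0129 T.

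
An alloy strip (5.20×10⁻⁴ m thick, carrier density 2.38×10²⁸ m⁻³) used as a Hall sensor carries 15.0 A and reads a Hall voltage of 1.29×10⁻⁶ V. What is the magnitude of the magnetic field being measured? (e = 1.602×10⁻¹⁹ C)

From V_H = IB/(n e t), B = V_H n e t / I.
B = (1.29×10⁻⁶)(2.38×10²⁸)(1.602×10⁻¹⁹)(5.20×10⁻⁴)/15.0 ≈ 0.171 T.

B ≈ 0.171 T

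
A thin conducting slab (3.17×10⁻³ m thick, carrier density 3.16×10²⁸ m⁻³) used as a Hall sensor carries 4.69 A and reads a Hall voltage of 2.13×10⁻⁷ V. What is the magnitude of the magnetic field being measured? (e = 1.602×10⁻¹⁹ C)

B ≈ 0.729 T

From V_H = IB/(n e t), B = V_H n e t / I.
B = (2.13×10⁻⁷)(3.16×10²⁸)(1.602×10⁻¹⁹)(3.17×10⁻³)/4.69 ≈ 0.729 T.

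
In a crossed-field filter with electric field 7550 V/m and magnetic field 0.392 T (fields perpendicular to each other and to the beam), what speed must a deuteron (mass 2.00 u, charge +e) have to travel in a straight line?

v = 1.93×10⁴ m/s

For undeflected motion the electric and magnetic forces balance: qE = qvB.
v = E/B = 7550/0.392 = 1.93×10⁴ m/s.
The result is independent of the particle's charge and mass.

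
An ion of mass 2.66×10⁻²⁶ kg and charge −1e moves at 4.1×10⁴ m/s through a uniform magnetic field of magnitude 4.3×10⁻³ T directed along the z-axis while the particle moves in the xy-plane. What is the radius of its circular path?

r ≈ 1.6 m

The magnetic force provides the centripetal force: |q|vB = mv²/r.
r = mv/(|q|B) = (2.66×10⁻²⁶)(4.1×10⁴)/((1.602×10⁻¹⁹)(4.3×10⁻³)) ≈ 1.6 m.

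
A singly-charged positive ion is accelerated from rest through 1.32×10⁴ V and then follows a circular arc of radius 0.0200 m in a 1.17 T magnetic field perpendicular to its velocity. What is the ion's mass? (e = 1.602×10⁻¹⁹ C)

m ≈ 3.32×10⁻²⁷ kg

Combine |q|V = ½mv² and r = mv/(|q|B): eliminate v to get m = qB²r²/(2V).
m = (1.602×10⁻¹⁹)(1.17)²(0.0200)²/(2·1.32×10⁴) ≈ 3.32×10⁻²⁷ kg.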